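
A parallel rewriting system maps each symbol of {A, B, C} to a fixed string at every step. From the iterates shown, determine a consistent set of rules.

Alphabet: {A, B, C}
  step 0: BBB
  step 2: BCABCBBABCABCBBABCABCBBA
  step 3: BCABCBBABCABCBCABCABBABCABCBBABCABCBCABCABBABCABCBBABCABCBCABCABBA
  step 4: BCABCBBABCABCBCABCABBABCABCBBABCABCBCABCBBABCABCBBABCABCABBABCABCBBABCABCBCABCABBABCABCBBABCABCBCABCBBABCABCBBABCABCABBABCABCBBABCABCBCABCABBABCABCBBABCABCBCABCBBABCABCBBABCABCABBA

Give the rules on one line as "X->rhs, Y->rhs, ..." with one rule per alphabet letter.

  step 3 ⇒ step 4: BCABCBBABCABCBCABCABBABCABCBBABCABCBCABCABBABCABCBBABCABCBCABCABBA ⇒ BCA·BC·BBA·BCA·BC·BCA·BCA·BBA·BCA·BC·BBA·BCA·BC·BCA·BC·BBA·BCA·BC·BBA·BCA·BCA·BBA·BCA·BC·BBA·BCA·BC·BCA·BCA·BBA·BCA·BC·BBA·BCA·BC·BCA·BC·BBA·BCA·BC·BBA·BCA·BCA·BBA·BCA·BC·BBA·BCA·BC·BCA·BCA·BBA·BCA·BC·BBA·BCA·BC·BCA·BC·BBA·BCA·BC·BBA·BCA·BCA·BBA
    A ↦ BBA
    B ↦ BCA
    C ↦ BC

A->BBA, B->BCA, C->BC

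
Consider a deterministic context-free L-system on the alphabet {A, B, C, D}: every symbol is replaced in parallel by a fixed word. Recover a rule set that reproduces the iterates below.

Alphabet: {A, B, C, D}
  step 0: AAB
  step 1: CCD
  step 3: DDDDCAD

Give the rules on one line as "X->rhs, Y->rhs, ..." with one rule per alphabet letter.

  step 0 ⇒ step 1: AAB ⇒ C·C·D
    A ↦ C
    B ↦ D
    C ↦ BB  (constrained at step 1)
    D ↦ AD  (constrained at step 1)

A->C, B->D, C->BB, D->AD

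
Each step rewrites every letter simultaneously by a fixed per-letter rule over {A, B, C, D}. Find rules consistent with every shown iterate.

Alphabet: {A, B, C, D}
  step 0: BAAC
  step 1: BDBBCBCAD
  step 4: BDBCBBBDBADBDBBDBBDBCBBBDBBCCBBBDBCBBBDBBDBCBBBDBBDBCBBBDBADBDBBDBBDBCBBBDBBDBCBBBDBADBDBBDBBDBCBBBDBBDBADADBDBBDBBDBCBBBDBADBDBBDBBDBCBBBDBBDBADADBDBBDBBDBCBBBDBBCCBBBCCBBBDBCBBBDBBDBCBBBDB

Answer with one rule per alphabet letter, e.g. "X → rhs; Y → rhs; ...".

A->BC, B->BDB, C->AD, D->CBB

  step 0 ⇒ step 1: BAAC ⇒ BDB·BC·BC·AD
    A ↦ BC
    B ↦ BDB
    C ↦ AD
    D ↦ CBB  (constrained at step 1)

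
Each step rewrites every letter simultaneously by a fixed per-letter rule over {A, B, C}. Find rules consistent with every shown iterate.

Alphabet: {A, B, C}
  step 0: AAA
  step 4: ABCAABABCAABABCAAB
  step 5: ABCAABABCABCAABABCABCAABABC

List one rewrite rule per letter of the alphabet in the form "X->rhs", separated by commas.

A->AB, B->C, C->A

  step 4 ⇒ step 5: ABCAABABCAABABCAAB ⇒ AB·C·A·AB·AB·C·AB·C·A·AB·AB·C·AB·C·A·AB·AB·C
    A ↦ AB
    B ↦ C
    C ↦ A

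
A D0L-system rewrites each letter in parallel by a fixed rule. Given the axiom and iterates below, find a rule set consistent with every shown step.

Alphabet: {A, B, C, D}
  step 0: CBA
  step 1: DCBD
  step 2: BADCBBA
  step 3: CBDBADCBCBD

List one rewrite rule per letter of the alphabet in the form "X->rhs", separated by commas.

A->D, B->CB, C->D, D->BA

  step 2 ⇒ step 3: BADCBBA ⇒ CB·D·BA·D·CB·CB·D
    A ↦ D
    B ↦ CB
    C ↦ D
    D ↦ BA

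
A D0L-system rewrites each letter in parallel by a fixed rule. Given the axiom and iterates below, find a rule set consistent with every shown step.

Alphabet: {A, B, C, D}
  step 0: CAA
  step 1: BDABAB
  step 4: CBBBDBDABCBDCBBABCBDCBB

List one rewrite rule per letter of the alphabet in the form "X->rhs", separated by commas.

A->AB, B->C, C->BD, D->BB

  step 0 ⇒ step 1: CAA ⇒ BD·AB·AB
    A ↦ AB
    C ↦ BD
    B ↦ C  (constrained at step 1)
    D ↦ BB  (constrained at step 1)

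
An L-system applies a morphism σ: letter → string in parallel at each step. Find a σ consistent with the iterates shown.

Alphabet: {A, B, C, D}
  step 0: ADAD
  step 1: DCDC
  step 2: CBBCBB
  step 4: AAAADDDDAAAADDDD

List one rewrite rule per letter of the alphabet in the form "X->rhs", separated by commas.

A->D, B->AA, C->BB, D->C

  step 1 ⇒ step 2: DCDC ⇒ C·BB·C·BB
    C ↦ BB
    D ↦ C
  step 0 ⇒ step 1: ADAD ⇒ D·C·D·C
    A ↦ D
    B ↦ AA  (constrained at step 2)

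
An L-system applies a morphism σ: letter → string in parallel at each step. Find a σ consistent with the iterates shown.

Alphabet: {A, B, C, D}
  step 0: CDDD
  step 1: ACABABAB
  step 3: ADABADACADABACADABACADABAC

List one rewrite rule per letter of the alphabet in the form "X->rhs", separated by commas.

  step 0 ⇒ step 1: CDDD ⇒ AC·AB·AB·AB
    C ↦ AC
    D ↦ AB
    A ↦ AD  (constrained at step 1)
    B ↦ C  (constrained at step 1)

A->AD, B->C, C->AC, D->AB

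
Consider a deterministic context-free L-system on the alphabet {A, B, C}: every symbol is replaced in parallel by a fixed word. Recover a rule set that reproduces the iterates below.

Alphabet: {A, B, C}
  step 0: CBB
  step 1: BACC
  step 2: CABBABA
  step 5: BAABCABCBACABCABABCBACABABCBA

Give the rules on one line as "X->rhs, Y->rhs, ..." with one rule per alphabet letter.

  step 1 ⇒ step 2: BACC ⇒ C·AB·BA·BA
    A ↦ AB
    B ↦ C
    C ↦ BA

A->AB, B->C, C->BA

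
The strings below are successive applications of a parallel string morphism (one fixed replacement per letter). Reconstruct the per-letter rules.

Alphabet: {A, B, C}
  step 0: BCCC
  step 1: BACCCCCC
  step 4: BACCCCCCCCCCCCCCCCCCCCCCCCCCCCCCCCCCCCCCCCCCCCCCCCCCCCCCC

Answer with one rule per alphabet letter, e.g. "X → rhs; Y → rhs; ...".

A->C, B->BA, C->CC

  step 0 ⇒ step 1: BCCC ⇒ BA·CC·CC·CC
    B ↦ BA
    C ↦ CC
    A ↦ C  (constrained at step 1)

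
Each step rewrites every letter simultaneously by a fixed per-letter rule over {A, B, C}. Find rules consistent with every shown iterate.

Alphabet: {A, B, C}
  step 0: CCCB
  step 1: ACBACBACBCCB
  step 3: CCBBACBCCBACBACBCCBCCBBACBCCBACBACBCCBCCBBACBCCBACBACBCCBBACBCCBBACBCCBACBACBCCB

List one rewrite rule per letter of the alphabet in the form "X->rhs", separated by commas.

A->B, B->CCB, C->ACB

  step 0 ⇒ step 1: CCCB ⇒ ACB·ACB·ACB·CCB
    B ↦ CCB
    C ↦ ACB
    A ↦ B  (constrained at step 1)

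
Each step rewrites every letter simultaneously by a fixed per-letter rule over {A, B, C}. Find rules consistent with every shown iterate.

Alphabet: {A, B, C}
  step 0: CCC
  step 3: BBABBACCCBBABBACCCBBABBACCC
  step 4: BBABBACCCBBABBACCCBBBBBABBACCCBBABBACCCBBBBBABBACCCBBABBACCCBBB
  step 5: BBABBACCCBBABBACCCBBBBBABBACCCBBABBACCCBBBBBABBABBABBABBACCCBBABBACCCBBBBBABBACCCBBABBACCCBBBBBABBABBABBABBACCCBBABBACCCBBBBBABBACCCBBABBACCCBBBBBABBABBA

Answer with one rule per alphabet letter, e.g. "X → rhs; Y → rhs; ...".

  step 4 ⇒ step 5: BBABBACCCBBABBACCCBBBBBABBACCCBBABBACCCBBBBBABBACCCBBABBACCCBBB ⇒ BBA·BBA·CCC·BBA·BBA·CCC·B·B·B·BBA·BBA·CCC·BBA·BBA·CCC·B·B·B·BBA·BBA·BBA·BBA·BBA·CCC·BBA·BBA·CCC·B·B·B·BBA·BBA·CCC·BBA·BBA·CCC·B·B·B·BBA·BBA·BBA·BBA·BBA·CCC·BBA·BBA·CCC·B·B·B·BBA·BBA·CCC·BBA·BBA·CCC·B·B·B·BBA·BBA·BBA
    A ↦ CCC
    B ↦ BBA
    C ↦ B

A->CCC, B->BBA, C->B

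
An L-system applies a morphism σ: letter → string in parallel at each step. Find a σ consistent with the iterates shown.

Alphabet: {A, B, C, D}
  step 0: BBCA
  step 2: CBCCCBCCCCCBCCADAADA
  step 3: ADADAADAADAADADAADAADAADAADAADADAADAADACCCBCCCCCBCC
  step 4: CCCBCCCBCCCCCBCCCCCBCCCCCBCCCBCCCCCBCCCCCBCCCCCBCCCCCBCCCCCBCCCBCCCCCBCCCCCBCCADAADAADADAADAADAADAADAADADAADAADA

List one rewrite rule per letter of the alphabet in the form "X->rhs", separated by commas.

  step 3 ⇒ step 4: ADADAADAADAADADAADAADAADAADAADADAADAADACCCBCCCCCBCC ⇒ CC·CB·CC·CB·CC·CC·CB·CC·CC·CB·CC·CC·CB·CC·CB·CC·CC·CB·CC·CC·CB·CC·CC·CB·CC·CC·CB·CC·CC·CB·CC·CB·CC·CC·CB·CC·CC·CB·CC·ADA·ADA·ADA·DA·ADA·ADA·ADA·ADA·ADA·DA·ADA·ADA
    A ↦ CC
    B ↦ DA
    C ↦ ADA
    D ↦ CB

A->CC, B->DA, C->ADA, D->CB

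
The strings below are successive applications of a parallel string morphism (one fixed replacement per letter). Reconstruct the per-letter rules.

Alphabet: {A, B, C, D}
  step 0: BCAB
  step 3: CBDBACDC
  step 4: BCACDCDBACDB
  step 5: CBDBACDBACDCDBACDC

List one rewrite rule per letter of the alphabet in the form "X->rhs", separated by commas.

A->D, B->C, C->B, D->ACD

  step 4 ⇒ step 5: BCACDCDBACDB ⇒ C·B·D·B·ACD·B·ACD·C·D·B·ACD·C
    A ↦ D
    B ↦ C
    C ↦ B
    D ↦ ACD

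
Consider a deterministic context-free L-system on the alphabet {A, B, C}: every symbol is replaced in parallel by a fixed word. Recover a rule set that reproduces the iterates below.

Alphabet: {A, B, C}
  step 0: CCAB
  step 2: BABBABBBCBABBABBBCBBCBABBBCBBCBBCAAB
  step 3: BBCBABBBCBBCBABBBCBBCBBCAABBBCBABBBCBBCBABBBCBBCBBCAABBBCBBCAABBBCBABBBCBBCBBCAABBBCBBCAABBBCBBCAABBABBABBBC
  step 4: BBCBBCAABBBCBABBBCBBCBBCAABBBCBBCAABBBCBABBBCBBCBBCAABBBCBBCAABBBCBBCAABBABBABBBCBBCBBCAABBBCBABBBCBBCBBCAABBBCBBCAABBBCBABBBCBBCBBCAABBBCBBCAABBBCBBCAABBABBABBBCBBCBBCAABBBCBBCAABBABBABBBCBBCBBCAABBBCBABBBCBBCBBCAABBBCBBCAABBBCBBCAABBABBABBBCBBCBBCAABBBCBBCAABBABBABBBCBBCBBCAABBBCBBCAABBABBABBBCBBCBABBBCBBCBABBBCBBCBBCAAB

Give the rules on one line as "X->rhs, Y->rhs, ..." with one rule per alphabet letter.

A->BAB, B->BBC, C->AAB

  step 3 ⇒ step 4: BBCBABBBCBBCBABBBCBBCBBCAABBBCBABBBCBBCBABBBCBBCBBCAABBBCBBCAABBBCBABBBCBBCBBCAABBBCBBCAABBBCBBCAABBABBABBBC ⇒ BBC·BBC·AAB·BBC·BAB·BBC·BBC·BBC·AAB·BBC·BBC·AAB·BBC·BAB·BBC·BBC·BBC·AAB·BBC·BBC·AAB·BBC·BBC·AAB·BAB·BAB·BBC·BBC·BBC·AAB·BBC·BAB·BBC·BBC·BBC·AAB·BBC·BBC·AAB·BBC·BAB·BBC·BBC·BBC·AAB·BBC·BBC·AAB·BBC·BBC·AAB·BAB·BAB·BBC·BBC·BBC·AAB·BBC·BBC·AAB·BAB·BAB·BBC·BBC·BBC·AAB·BBC·BAB·BBC·BBC·BBC·AAB·BBC·BBC·AAB·BBC·BBC·AAB·BAB·BAB·BBC·BBC·BBC·AAB·BBC·BBC·AAB·BAB·BAB·BBC·BBC·BBC·AAB·BBC·BBC·AAB·BAB·BAB·BBC·BBC·BAB·BBC·BBC·BAB·BBC·BBC·BBC·AAB
    A ↦ BAB
    B ↦ BBC
    C ↦ AAB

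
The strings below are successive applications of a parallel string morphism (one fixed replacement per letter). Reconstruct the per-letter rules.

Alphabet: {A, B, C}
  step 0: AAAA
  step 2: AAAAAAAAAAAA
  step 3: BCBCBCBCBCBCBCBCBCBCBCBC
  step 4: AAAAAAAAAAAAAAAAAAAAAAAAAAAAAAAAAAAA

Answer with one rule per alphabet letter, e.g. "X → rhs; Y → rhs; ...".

  step 3 ⇒ step 4: BCBCBCBCBCBCBCBCBCBCBCBC ⇒ A·AA·A·AA·A·AA·A·AA·A·AA·A·AA·A·AA·A·AA·A·AA·A·AA·A·AA·A·AA
    B ↦ A
    C ↦ AA
  step 2 ⇒ step 3: AAAAAAAAAAAA ⇒ BC·BC·BC·BC·BC·BC·BC·BC·BC·BC·BC·BC
    A ↦ BC

A->BC, B->A, C->AA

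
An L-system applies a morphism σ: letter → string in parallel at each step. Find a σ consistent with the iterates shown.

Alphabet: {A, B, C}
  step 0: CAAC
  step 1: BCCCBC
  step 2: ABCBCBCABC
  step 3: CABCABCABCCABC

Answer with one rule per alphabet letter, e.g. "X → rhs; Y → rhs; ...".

  step 2 ⇒ step 3: ABCBCBCABC ⇒ C·A·BC·A·BC·A·BC·C·A·BC
    A ↦ C
    B ↦ A
    C ↦ BC

A->C, B->A, C->BC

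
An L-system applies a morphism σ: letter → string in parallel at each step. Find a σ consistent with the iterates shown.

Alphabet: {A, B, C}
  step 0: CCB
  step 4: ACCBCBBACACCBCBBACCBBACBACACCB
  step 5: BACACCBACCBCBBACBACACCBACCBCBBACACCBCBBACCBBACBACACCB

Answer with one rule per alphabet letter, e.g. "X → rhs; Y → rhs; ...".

A->B, B->CB, C->AC

  step 4 ⇒ step 5: ACCBCBBACACCBCBBACCBBACBACACCB ⇒ B·AC·AC·CB·AC·CB·CB·B·AC·B·AC·AC·CB·AC·CB·CB·B·AC·AC·CB·CB·B·AC·CB·B·AC·B·AC·AC·CB
    A ↦ B
    B ↦ CB
    C ↦ AC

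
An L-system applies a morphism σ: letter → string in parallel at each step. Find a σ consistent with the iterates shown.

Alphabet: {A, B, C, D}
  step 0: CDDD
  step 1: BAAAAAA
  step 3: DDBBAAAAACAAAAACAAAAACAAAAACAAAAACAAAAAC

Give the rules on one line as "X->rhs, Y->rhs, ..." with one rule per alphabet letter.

  step 0 ⇒ step 1: CDDD ⇒ B·AA·AA·AA
    C ↦ B
    D ↦ AA
    A ↦ DDB  (constrained at step 1)
    B ↦ AC  (constrained at step 1)

A->DDB, B->AC, C->B, D->AA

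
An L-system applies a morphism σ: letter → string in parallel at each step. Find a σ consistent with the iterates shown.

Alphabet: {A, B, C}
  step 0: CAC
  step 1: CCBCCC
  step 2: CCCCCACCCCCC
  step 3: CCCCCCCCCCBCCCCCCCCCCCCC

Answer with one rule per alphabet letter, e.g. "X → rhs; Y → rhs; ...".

  step 2 ⇒ step 3: CCCCCACCCCCC ⇒ CC·CC·CC·CC·CC·BC·CC·CC·CC·CC·CC·CC
    A ↦ BC
    C ↦ CC
  step 1 ⇒ step 2: CCBCCC ⇒ CC·CC·CA·CC·CC·CC
    B ↦ CA

A->BC, B->CA, C->CC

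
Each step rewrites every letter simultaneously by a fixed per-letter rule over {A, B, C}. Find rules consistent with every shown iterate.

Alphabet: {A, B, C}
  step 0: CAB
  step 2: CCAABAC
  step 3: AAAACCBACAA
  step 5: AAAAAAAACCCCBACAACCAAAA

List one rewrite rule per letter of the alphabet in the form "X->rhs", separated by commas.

  step 2 ⇒ step 3: CCAABAC ⇒ AA·AA·C·C·BA·C·AA
    A ↦ C
    B ↦ BA
    C ↦ AA

A->C, B->BA, C->AA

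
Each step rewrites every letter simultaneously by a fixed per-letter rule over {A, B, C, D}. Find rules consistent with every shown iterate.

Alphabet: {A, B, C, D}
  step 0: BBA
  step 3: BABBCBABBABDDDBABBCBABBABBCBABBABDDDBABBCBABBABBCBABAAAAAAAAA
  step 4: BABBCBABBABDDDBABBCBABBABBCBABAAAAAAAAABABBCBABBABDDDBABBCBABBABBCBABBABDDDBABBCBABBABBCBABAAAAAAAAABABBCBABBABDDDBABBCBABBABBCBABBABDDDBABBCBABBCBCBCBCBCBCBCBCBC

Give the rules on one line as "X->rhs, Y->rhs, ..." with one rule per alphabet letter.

  step 3 ⇒ step 4: BABBCBABBABDDDBABBCBABBABBCBABBABDDDBABBCBABBABBCBABAAAAAAAAA ⇒ BAB·BC·BAB·BAB·DDD·BAB·BC·BAB·BAB·BC·BAB·AAA·AAA·AAA·BAB·BC·BAB·BAB·DDD·BAB·BC·BAB·BAB·BC·BAB·BAB·DDD·BAB·BC·BAB·BAB·BC·BAB·AAA·AAA·AAA·BAB·BC·BAB·BAB·DDD·BAB·BC·BAB·BAB·BC·BAB·BAB·DDD·BAB·BC·BAB·BC·BC·BC·BC·BC·BC·BC·BC·BC
    A ↦ BC
    B ↦ BAB
    C ↦ DDD
    D ↦ AAA

A->BC, B->BAB, C->DDD, D->AAA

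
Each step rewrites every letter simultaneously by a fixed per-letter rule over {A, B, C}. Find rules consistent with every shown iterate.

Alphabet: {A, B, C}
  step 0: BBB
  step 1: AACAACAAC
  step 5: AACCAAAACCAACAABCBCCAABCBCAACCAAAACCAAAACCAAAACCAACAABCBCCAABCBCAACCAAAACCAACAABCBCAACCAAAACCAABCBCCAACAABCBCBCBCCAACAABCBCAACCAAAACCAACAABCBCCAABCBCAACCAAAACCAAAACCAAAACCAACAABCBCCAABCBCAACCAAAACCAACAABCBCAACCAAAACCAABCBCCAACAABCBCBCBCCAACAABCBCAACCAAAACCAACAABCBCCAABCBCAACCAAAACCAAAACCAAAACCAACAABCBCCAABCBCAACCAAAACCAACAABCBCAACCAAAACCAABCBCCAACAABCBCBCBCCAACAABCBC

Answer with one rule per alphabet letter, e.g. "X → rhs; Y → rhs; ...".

  step 0 ⇒ step 1: BBB ⇒ AAC·AAC·AAC
    B ↦ AAC
    A ↦ BC  (constrained at step 1)
    C ↦ CAA  (constrained at step 1)

A->BC, B->AAC, C->CAA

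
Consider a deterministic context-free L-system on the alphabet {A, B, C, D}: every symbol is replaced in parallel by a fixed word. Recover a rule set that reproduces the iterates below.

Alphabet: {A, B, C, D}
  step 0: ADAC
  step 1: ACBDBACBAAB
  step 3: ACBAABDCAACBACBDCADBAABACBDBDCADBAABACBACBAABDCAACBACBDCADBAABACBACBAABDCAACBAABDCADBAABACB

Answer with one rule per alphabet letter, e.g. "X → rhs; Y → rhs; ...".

A->ACB, B->DCA, C->AAB, D->DB

  step 0 ⇒ step 1: ADAC ⇒ ACB·DB·ACB·AAB
    A ↦ ACB
    C ↦ AAB
    D ↦ DB
    B ↦ DCA  (constrained at step 1)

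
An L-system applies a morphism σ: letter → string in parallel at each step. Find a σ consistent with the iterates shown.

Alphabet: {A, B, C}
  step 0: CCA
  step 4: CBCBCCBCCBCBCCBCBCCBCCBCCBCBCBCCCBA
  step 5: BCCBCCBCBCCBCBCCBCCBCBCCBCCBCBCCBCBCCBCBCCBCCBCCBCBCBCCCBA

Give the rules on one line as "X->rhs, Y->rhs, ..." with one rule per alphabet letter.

A->CBA, B->C, C->BC

  step 4 ⇒ step 5: CBCBCCBCCBCBCCBCBCCBCCBCCBCBCBCCCBA ⇒ BC·C·BC·C·BC·BC·C·BC·BC·C·BC·C·BC·BC·C·BC·C·BC·BC·C·BC·BC·C·BC·BC·C·BC·C·BC·C·BC·BC·BC·C·CBA
    A ↦ CBA
    B ↦ C
    C ↦ BC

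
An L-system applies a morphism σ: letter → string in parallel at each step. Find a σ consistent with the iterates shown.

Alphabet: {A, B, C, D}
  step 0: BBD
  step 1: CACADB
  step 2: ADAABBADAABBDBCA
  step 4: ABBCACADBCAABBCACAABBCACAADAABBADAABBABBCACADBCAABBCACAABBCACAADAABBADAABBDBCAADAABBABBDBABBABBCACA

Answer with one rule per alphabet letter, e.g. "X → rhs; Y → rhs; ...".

A->ABB, B->CA, C->ADA, D->DB

  step 1 ⇒ step 2: CACADB ⇒ ADA·ABB·ADA·ABB·DB·CA
    A ↦ ABB
    B ↦ CA
    C ↦ ADA
    D ↦ DB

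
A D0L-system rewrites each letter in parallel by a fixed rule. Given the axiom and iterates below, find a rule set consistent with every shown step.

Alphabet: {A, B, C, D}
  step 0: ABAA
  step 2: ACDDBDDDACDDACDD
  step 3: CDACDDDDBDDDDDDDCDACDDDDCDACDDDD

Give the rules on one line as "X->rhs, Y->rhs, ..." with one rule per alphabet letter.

  step 2 ⇒ step 3: ACDDBDDDACDDACDD ⇒ CD·AC·DD·DD·BD·DD·DD·DD·CD·AC·DD·DD·CD·AC·DD·DD
    A ↦ CD
    B ↦ BD
    C ↦ AC
    D ↦ DD

A->CD, B->BD, C->AC, D->DD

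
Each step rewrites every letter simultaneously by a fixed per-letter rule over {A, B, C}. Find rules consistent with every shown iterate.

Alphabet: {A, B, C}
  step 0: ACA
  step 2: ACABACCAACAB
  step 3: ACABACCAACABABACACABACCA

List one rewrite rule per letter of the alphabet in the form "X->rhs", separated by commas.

A->AC, B->CA, C->AB

  step 2 ⇒ step 3: ACABACCAACAB ⇒ AC·AB·AC·CA·AC·AB·AB·AC·AC·AB·AC·CA
    A ↦ AC
    B ↦ CA
    C ↦ AB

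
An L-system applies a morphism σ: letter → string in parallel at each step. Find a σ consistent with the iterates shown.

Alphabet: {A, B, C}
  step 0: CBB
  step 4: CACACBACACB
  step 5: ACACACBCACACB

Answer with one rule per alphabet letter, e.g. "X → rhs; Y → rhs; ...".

A->C, B->CB, C->A

  step 4 ⇒ step 5: CACACBACACB ⇒ A·C·A·C·A·CB·C·A·C·A·CB
    A ↦ C
    B ↦ CB
    C ↦ A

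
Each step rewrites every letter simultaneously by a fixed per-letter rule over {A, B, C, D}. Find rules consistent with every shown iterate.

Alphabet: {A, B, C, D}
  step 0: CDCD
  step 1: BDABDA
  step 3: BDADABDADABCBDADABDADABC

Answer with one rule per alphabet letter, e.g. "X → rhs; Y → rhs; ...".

A->DAB, B->C, C->B, D->DA

  step 0 ⇒ step 1: CDCD ⇒ B·DA·B·DA
    C ↦ B
    D ↦ DA
    A ↦ DAB  (constrained at step 1)
    B ↦ C  (constrained at step 1)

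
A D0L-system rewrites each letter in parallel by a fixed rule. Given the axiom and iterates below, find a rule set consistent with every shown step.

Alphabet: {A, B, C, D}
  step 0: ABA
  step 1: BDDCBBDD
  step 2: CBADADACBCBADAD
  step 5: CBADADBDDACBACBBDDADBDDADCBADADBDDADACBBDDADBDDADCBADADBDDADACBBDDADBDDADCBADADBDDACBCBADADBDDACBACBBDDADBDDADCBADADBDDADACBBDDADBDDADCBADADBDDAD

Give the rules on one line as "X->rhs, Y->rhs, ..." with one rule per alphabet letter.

  step 1 ⇒ step 2: BDDCBBDD ⇒ CB·AD·AD·A·CB·CB·AD·AD
    B ↦ CB
    C ↦ A
    D ↦ AD
  step 0 ⇒ step 1: ABA ⇒ BDD·CB·BDD
    A ↦ BDD

A->BDD, B->CB, C->A, D->AD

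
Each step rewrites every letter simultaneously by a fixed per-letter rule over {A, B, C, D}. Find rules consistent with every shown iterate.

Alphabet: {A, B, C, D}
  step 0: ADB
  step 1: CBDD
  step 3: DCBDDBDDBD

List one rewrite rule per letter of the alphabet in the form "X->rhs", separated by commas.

A->C, B->D, C->BA, D->BD

  step 0 ⇒ step 1: ADB ⇒ C·BD·D
    A ↦ C
    B ↦ D
    D ↦ BD
    C ↦ BA  (constrained at step 1)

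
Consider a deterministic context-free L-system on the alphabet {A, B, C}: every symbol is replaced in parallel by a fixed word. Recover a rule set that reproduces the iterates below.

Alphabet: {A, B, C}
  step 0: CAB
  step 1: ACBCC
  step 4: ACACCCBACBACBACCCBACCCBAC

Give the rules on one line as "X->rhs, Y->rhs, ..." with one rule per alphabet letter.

  step 0 ⇒ step 1: CAB ⇒ AC·B·CC
    A ↦ B
    B ↦ CC
    C ↦ AC

A->B, B->CC, C->AC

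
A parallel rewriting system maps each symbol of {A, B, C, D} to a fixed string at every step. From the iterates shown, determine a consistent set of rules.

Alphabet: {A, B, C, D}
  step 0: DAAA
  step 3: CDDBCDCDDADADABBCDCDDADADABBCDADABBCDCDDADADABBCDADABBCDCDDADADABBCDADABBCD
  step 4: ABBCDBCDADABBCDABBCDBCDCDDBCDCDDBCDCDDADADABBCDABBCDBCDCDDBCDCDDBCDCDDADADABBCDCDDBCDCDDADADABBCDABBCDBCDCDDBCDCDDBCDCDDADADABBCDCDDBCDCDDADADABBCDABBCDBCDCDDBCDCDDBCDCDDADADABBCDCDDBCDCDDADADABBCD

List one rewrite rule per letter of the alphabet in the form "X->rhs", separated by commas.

  step 3 ⇒ step 4: CDDBCDCDDADADABBCDCDDADADABBCDADABBCDCDDADADABBCDADABBCDCDDADADABBCDADABBCD ⇒ AB·BCD·BCD·AD·AB·BCD·AB·BCD·BCD·CDD·BCD·CDD·BCD·CDD·AD·AD·AB·BCD·AB·BCD·BCD·CDD·BCD·CDD·BCD·CDD·AD·AD·AB·BCD·CDD·BCD·CDD·AD·AD·AB·BCD·AB·BCD·BCD·CDD·BCD·CDD·BCD·CDD·AD·AD·AB·BCD·CDD·BCD·CDD·AD·AD·AB·BCD·AB·BCD·BCD·CDD·BCD·CDD·BCD·CDD·AD·AD·AB·BCD·CDD·BCD·CDD·AD·AD·AB·BCD
    A ↦ CDD
    B ↦ AD
    C ↦ AB
    D ↦ BCD

A->CDD, B->AD, C->AB, D->BCD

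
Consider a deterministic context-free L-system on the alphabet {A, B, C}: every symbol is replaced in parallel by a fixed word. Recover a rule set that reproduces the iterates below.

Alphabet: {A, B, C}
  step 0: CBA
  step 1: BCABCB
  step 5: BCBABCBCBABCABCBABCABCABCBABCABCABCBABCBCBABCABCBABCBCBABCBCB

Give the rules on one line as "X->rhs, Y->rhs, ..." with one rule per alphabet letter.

A->BCB, B->A, C->BC

  step 0 ⇒ step 1: CBA ⇒ BC·A·BCB
    A ↦ BCB
    B ↦ A
    C ↦ BC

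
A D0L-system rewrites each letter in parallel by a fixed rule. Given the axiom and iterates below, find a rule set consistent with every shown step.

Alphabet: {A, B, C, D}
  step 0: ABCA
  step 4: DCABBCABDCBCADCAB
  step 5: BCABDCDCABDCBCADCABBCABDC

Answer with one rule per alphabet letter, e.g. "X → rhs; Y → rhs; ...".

A->B, B->DC, C->A, D->BC

  step 4 ⇒ step 5: DCABBCABDCBCADCAB ⇒ BC·A·B·DC·DC·A·B·DC·BC·A·DC·A·B·BC·A·B·DC
    A ↦ B
    B ↦ DC
    C ↦ A
    D ↦ BC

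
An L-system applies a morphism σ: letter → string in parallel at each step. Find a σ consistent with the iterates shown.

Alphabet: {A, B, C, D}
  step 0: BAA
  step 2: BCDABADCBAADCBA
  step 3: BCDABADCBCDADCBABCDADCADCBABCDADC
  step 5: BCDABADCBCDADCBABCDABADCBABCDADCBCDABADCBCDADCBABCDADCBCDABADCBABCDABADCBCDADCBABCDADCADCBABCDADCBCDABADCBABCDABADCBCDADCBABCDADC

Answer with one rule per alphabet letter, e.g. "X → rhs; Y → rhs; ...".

  step 2 ⇒ step 3: BCDABADCBAADCBA ⇒ BCD·A·B·ADC·BCD·ADC·B·A·BCD·ADC·ADC·B·A·BCD·ADC
    A ↦ ADC
    B ↦ BCD
    C ↦ A
    D ↦ B

A->ADC, B->BCD, C->A, D->B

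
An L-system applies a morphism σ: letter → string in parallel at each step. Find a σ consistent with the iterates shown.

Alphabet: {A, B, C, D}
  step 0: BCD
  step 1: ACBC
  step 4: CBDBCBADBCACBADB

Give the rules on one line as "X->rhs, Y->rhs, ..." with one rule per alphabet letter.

A->DB, B->A, C->CB, D->C

  step 0 ⇒ step 1: BCD ⇒ A·CB·C
    B ↦ A
    C ↦ CB
    D ↦ C
    A ↦ DB  (constrained at step 1)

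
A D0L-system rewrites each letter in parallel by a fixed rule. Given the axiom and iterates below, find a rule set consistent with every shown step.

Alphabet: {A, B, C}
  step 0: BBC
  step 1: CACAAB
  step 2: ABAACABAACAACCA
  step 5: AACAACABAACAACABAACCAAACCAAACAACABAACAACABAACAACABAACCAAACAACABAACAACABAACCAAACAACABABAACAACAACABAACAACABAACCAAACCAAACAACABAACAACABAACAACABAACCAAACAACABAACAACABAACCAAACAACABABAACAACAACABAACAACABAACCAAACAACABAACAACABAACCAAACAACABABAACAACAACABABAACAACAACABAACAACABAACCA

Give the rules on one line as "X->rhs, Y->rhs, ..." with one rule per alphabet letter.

  step 1 ⇒ step 2: CACAAB ⇒ AB·AAC·AB·AAC·AAC·CA
    A ↦ AAC
    B ↦ CA
    C ↦ AB

A->AAC, B->CA, C->AB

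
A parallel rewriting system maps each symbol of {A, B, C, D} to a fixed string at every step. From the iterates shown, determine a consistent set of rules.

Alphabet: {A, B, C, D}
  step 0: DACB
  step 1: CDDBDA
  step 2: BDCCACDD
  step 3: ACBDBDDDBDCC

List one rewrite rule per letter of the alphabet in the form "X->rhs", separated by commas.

A->DD, B->A, C->BD, D->C

  step 2 ⇒ step 3: BDCCACDD ⇒ A·C·BD·BD·DD·BD·C·C
    A ↦ DD
    B ↦ A
    C ↦ BD
    D ↦ C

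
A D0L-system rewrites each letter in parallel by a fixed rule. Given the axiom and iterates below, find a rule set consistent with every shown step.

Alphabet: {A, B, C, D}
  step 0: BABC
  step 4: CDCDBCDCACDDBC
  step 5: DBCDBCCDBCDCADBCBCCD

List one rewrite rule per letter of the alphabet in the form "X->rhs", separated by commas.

  step 4 ⇒ step 5: CDCDBCDCACDDBC ⇒ D·BC·D·BC·C·D·BC·D·CA·D·BC·BC·C·D
    A ↦ CA
    B ↦ C
    C ↦ D
    D ↦ BC

A->CA, B->C, C->D, D->BC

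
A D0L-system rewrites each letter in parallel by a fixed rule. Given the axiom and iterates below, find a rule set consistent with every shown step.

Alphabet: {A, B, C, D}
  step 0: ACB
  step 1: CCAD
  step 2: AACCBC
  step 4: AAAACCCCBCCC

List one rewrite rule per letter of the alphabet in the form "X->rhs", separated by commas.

A->CC, B->D, C->A, D->BC

  step 1 ⇒ step 2: CCAD ⇒ A·A·CC·BC
    A ↦ CC
    C ↦ A
    D ↦ BC
  step 0 ⇒ step 1: ACB ⇒ CC·A·D
    B ↦ D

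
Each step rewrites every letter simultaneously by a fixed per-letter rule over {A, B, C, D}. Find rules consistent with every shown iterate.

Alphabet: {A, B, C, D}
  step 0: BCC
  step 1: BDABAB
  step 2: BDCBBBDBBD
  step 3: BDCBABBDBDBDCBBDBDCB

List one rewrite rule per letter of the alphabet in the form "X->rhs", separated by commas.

A->B, B->BD, C->AB, D->CB

  step 2 ⇒ step 3: BDCBBBDBBD ⇒ BD·CB·AB·BD·BD·BD·CB·BD·BD·CB
    B ↦ BD
    C ↦ AB
    D ↦ CB
  step 1 ⇒ step 2: BDABAB ⇒ BD·CB·B·BD·B·BD
    A ↦ B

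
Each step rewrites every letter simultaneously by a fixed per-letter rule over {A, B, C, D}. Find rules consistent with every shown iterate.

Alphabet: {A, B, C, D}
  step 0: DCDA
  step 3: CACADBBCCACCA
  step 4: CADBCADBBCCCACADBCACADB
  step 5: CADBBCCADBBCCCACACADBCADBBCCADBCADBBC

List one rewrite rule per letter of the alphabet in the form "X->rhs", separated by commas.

A->DB, B->C, C->CA, D->B

  step 4 ⇒ step 5: CADBCADBBCCCACADBCACADB ⇒ CA·DB·B·C·CA·DB·B·C·C·CA·CA·CA·DB·CA·DB·B·C·CA·DB·CA·DB·B·C
    A ↦ DB
    B ↦ C
    C ↦ CA
    D ↦ B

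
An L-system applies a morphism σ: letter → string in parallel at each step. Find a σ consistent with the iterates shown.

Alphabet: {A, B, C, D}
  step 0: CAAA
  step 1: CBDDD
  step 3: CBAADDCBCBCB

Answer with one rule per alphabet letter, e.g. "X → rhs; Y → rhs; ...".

A->D, B->AA, C->CB, D->C

  step 0 ⇒ step 1: CAAA ⇒ CB·D·D·D
    A ↦ D
    C ↦ CB
    B ↦ AA  (constrained at step 1)
    D ↦ C  (constrained at step 1)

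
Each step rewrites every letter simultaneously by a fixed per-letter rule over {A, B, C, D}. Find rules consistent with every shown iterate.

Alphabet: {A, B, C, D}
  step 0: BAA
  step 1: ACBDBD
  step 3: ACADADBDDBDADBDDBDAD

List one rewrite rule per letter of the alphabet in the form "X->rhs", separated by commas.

A->BD, B->AC, C->D, D->AD

  step 0 ⇒ step 1: BAA ⇒ AC·BD·BD
    A ↦ BD
    B ↦ AC
    C ↦ D  (constrained at step 1)
    D ↦ AD  (constrained at step 1)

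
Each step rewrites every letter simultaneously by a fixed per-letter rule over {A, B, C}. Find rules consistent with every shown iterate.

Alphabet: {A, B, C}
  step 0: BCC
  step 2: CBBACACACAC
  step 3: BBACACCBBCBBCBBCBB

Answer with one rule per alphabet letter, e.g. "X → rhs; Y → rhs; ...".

  step 2 ⇒ step 3: CBBACACACAC ⇒ BB·AC·AC·C·BB·C·BB·C·BB·C·BB
    A ↦ C
    B ↦ AC
    C ↦ BB

A->C, B->AC, C->BB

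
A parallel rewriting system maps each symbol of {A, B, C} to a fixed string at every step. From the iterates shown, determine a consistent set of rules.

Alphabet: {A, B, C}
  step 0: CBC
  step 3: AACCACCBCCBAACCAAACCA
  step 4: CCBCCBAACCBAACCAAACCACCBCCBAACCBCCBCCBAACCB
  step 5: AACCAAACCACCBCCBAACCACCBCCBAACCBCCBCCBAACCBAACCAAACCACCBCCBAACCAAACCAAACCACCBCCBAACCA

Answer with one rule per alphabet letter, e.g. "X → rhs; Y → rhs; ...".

  step 4 ⇒ step 5: CCBCCBAACCBAACCAAACCACCBCCBAACCBCCBCCBAACCB ⇒ A·A·CCA·A·A·CCA·CCB·CCB·A·A·CCA·CCB·CCB·A·A·CCB·CCB·CCB·A·A·CCB·A·A·CCA·A·A·CCA·CCB·CCB·A·A·CCA·A·A·CCA·A·A·CCA·CCB·CCB·A·A·CCA
    A ↦ CCB
    B ↦ CCA
    C ↦ A

A->CCB, B->CCA, C->A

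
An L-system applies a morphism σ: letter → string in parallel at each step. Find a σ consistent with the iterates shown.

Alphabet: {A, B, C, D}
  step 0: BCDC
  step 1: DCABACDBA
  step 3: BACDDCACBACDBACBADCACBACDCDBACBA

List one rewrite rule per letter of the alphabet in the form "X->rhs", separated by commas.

  step 0 ⇒ step 1: BCDC ⇒ DCA·BA·CD·BA
    B ↦ DCA
    C ↦ BA
    D ↦ CD
    A ↦ C  (constrained at step 1)

A->C, B->DCA, C->BA, D->CD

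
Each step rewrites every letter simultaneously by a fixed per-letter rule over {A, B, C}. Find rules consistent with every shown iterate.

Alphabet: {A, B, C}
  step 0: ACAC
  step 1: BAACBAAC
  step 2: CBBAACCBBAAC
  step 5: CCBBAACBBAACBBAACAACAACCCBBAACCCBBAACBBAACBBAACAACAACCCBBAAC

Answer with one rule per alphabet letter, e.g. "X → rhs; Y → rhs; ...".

A->B, B->C, C->AAC

  step 1 ⇒ step 2: BAACBAAC ⇒ C·B·B·AAC·C·B·B·AAC
    A ↦ B
    B ↦ C
    C ↦ AAC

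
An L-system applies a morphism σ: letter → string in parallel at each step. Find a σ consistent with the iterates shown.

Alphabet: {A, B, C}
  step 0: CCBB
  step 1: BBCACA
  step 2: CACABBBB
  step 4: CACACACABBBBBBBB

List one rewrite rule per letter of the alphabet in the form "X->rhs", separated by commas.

A->B, B->CA, C->B

  step 1 ⇒ step 2: BBCACA ⇒ CA·CA·B·B·B·B
    A ↦ B
    B ↦ CA
    C ↦ B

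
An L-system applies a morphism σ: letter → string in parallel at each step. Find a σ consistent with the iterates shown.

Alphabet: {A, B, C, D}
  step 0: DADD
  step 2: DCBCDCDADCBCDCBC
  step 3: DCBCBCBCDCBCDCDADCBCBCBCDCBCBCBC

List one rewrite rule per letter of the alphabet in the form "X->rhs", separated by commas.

A->DA, B->BC, C->BC, D->DC

  step 2 ⇒ step 3: DCBCDCDADCBCDCBC ⇒ DC·BC·BC·BC·DC·BC·DC·DA·DC·BC·BC·BC·DC·BC·BC·BC
    A ↦ DA
    B ↦ BC
    C ↦ BC
    D ↦ DC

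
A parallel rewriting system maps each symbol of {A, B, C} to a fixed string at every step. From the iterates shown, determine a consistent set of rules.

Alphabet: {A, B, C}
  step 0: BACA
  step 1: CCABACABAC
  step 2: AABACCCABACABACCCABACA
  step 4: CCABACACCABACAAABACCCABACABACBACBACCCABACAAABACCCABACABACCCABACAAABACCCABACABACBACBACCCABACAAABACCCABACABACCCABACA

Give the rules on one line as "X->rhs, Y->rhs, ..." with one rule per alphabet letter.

A->BAC, B->CCA, C->A

  step 1 ⇒ step 2: CCABACABAC ⇒ A·A·BAC·CCA·BAC·A·BAC·CCA·BAC·A
    A ↦ BAC
    B ↦ CCA
    C ↦ A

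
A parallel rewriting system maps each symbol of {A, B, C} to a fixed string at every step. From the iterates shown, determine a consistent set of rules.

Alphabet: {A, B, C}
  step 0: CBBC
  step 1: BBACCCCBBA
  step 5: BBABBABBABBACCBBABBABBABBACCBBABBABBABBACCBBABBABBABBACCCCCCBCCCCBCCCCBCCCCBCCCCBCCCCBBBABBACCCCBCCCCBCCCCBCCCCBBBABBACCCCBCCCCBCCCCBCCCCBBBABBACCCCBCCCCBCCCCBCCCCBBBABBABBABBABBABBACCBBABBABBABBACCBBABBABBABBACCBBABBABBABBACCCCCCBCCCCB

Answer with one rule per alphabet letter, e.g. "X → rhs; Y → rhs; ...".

  step 0 ⇒ step 1: CBBC ⇒ BBA·CC·CC·BBA
    B ↦ CC
    C ↦ BBA
    A ↦ B  (constrained at step 1)

A->B, B->CC, C->BBA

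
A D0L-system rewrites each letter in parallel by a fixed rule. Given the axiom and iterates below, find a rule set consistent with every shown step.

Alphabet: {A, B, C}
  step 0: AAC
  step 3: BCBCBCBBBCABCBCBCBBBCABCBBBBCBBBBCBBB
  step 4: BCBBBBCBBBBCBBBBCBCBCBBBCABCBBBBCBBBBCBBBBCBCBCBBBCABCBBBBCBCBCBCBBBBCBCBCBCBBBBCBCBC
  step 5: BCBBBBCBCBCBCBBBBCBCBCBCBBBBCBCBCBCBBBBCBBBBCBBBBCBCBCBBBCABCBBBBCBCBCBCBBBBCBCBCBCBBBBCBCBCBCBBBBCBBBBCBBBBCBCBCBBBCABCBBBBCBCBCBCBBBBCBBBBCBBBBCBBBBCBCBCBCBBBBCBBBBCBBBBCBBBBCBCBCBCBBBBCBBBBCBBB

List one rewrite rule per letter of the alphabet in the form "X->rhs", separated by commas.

A->CA, B->BC, C->BBB

  step 4 ⇒ step 5: BCBBBBCBBBBCBBBBCBCBCBBBCABCBBBBCBBBBCBBBBCBCBCBBBCABCBBBBCBCBCBCBBBBCBCBCBCBBBBCBCBC ⇒ BC·BBB·BC·BC·BC·BC·BBB·BC·BC·BC·BC·BBB·BC·BC·BC·BC·BBB·BC·BBB·BC·BBB·BC·BC·BC·BBB·CA·BC·BBB·BC·BC·BC·BC·BBB·BC·BC·BC·BC·BBB·BC·BC·BC·BC·BBB·BC·BBB·BC·BBB·BC·BC·BC·BBB·CA·BC·BBB·BC·BC·BC·BC·BBB·BC·BBB·BC·BBB·BC·BBB·BC·BC·BC·BC·BBB·BC·BBB·BC·BBB·BC·BBB·BC·BC·BC·BC·BBB·BC·BBB·BC·BBB
    A ↦ CA
    B ↦ BC
    C ↦ BBB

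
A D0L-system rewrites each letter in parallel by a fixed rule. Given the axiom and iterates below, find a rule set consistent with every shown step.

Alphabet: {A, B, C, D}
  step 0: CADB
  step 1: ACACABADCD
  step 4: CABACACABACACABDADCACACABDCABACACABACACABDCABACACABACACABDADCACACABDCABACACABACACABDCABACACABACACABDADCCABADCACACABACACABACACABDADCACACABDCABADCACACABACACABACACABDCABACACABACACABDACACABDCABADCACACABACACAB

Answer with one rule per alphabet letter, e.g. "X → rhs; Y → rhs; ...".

  step 0 ⇒ step 1: CADB ⇒ ACA·CAB·ADC·D
    A ↦ CAB
    B ↦ D
    C ↦ ACA
    D ↦ ADC

A->CAB, B->D, C->ACA, D->ADC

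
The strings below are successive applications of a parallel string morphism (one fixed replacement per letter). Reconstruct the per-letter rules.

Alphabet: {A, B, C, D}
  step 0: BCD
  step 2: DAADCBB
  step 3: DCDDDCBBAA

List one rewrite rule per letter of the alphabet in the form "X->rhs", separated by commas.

A->D, B->A, C->BB, D->DC

  step 2 ⇒ step 3: DAADCBB ⇒ DC·D·D·DC·BB·A·A
    A ↦ D
    B ↦ A
    C ↦ BB
    D ↦ DC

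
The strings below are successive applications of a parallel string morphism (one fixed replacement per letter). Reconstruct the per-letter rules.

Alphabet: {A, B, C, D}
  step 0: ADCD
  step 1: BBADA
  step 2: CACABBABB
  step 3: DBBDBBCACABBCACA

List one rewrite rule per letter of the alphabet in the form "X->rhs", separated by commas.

  step 2 ⇒ step 3: CACABBABB ⇒ D·BB·D·BB·CA·CA·BB·CA·CA
    A ↦ BB
    B ↦ CA
    C ↦ D
  step 0 ⇒ step 1: ADCD ⇒ BB·A·D·A
    D ↦ A

A->BB, B->CA, C->D, D->A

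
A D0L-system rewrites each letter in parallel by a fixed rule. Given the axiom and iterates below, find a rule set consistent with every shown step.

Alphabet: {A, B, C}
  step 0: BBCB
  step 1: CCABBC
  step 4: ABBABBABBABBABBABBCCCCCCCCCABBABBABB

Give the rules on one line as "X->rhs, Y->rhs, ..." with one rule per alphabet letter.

  step 0 ⇒ step 1: BBCB ⇒ C·C·ABB·C
    B ↦ C
    C ↦ ABB
    A ↦ C  (constrained at step 1)

A->C, B->C, C->ABB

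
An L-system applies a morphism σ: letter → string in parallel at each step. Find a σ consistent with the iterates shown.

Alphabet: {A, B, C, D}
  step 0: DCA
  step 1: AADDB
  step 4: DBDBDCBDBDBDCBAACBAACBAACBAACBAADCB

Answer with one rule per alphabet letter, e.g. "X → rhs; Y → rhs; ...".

  step 0 ⇒ step 1: DCA ⇒ AA·D·DB
    A ↦ DB
    C ↦ D
    D ↦ AA
    B ↦ CB  (constrained at step 1)

A->DB, B->CB, C->D, D->AA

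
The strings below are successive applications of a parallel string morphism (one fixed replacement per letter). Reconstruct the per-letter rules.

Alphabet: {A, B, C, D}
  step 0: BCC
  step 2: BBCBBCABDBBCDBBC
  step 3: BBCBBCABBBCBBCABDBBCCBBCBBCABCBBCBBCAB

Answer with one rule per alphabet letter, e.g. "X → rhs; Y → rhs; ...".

A->D, B->BBC, C->AB, D->C

  step 2 ⇒ step 3: BBCBBCABDBBCDBBC ⇒ BBC·BBC·AB·BBC·BBC·AB·D·BBC·C·BBC·BBC·AB·C·BBC·BBC·AB
    A ↦ D
    B ↦ BBC
    C ↦ AB
    D ↦ C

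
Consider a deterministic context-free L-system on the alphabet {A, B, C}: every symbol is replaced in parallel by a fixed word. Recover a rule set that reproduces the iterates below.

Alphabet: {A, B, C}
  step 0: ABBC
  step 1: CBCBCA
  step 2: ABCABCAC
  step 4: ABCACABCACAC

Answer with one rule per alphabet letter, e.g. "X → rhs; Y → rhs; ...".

  step 1 ⇒ step 2: CBCBCA ⇒ A·BC·A·BC·A·C
    A ↦ C
    B ↦ BC
    C ↦ A

A->C, B->BC, C->A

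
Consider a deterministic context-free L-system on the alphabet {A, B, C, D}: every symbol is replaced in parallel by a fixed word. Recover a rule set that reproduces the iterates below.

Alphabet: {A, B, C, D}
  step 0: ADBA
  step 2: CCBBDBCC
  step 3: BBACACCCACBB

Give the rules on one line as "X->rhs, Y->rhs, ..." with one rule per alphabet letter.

  step 2 ⇒ step 3: CCBBDBCC ⇒ B·B·AC·AC·CC·AC·B·B
    B ↦ AC
    C ↦ B
    D ↦ CC
    A ↦ D  (constrained at step 0)

A->D, B->AC, C->B, D->CC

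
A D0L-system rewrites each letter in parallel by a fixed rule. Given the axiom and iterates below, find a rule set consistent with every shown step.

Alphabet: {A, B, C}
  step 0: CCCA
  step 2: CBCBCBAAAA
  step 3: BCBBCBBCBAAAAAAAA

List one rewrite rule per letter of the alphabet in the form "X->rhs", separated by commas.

A->AA, B->CB, C->B

  step 2 ⇒ step 3: CBCBCBAAAA ⇒ B·CB·B·CB·B·CB·AA·AA·AA·AA
    A ↦ AA
    B ↦ CB
    C ↦ B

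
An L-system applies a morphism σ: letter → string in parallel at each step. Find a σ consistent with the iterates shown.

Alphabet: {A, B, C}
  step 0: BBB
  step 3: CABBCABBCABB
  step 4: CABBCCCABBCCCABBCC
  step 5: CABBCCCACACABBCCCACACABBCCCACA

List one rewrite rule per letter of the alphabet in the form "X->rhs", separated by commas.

A->BB, B->C, C->CA

  step 4 ⇒ step 5: CABBCCCABBCCCABBCC ⇒ CA·BB·C·C·CA·CA·CA·BB·C·C·CA·CA·CA·BB·C·C·CA·CA
    A ↦ BB
    B ↦ C
    C ↦ CA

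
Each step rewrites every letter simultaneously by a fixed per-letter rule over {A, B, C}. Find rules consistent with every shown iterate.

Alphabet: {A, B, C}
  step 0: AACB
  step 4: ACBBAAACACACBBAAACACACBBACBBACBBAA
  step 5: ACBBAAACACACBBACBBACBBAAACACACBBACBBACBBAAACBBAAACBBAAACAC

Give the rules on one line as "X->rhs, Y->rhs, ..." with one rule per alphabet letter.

A->AC, B->A, C->BB

  step 4 ⇒ step 5: ACBBAAACACACBBAAACACACBBACBBACBBAA ⇒ AC·BB·A·A·AC·AC·AC·BB·AC·BB·AC·BB·A·A·AC·AC·AC·BB·AC·BB·AC·BB·A·A·AC·BB·A·A·AC·BB·A·A·AC·AC
    A ↦ AC
    B ↦ A
    C ↦ BB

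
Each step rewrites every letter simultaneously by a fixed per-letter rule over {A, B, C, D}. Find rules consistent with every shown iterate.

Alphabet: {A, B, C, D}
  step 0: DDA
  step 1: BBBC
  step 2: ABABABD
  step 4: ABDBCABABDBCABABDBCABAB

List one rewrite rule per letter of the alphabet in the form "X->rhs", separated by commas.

  step 1 ⇒ step 2: BBBC ⇒ AB·AB·AB·D
    B ↦ AB
    C ↦ D
  step 0 ⇒ step 1: DDA ⇒ B·B·BC
    A ↦ BC
  step 0 ⇒ step 1: DDA ⇒ B·B·BC
    D ↦ B

A->BC, B->AB, C->D, D->B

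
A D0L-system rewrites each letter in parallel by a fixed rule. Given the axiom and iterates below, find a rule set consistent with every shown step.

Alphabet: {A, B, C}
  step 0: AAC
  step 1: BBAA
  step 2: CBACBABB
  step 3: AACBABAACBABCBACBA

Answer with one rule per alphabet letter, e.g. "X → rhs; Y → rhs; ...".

  step 2 ⇒ step 3: CBACBABB ⇒ AA·CBA·B·AA·CBA·B·CBA·CBA
    A ↦ B
    B ↦ CBA
    C ↦ AA

A->B, B->CBA, C->AA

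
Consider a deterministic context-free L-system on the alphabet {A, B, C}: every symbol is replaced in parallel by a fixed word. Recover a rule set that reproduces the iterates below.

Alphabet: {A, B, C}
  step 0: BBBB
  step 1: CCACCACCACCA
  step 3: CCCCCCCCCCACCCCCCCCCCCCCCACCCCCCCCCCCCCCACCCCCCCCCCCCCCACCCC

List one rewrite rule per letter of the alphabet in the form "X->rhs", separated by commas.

A->BCC, B->CCA, C->CC

  step 0 ⇒ step 1: BBBB ⇒ CCA·CCA·CCA·CCA
    B ↦ CCA
    A ↦ BCC  (constrained at step 1)
    C ↦ CC  (constrained at step 1)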